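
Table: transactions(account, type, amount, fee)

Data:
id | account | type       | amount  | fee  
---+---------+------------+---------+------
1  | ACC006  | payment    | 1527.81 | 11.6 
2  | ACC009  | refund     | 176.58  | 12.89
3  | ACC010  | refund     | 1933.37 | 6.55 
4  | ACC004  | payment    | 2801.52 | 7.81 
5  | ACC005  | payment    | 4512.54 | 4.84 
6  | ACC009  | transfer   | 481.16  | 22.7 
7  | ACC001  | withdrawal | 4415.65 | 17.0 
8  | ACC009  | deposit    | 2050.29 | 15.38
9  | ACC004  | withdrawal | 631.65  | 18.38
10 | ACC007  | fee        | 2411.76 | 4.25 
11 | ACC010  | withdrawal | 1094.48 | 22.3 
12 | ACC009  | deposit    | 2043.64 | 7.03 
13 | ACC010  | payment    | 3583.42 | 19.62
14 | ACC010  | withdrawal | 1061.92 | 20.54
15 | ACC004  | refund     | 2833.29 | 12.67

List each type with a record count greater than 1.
SELECT type, COUNT(*) as cnt
FROM transactions
GROUP BY type
HAVING COUNT(*) > 1

Result:
  deposit: 2
  payment: 4
  refund: 3
  withdrawal: 4

Note: HAVING filters groups after aggregation, WHERE filters rows before.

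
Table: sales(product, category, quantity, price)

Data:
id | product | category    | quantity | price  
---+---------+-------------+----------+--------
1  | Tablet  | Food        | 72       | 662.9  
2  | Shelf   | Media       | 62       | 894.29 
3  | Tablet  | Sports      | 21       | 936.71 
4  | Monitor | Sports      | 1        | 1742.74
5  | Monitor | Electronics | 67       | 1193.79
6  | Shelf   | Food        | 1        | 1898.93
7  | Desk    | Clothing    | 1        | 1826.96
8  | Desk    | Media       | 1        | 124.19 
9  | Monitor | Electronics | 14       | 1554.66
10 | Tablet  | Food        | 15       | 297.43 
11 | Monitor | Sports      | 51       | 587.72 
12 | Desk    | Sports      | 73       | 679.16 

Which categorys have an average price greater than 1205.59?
SELECT category, AVG(price)
FROM sales
GROUP BY category
HAVING AVG(price) > 1205.59

Result:
  Clothing: avg=1826.96
  Electronics: avg=1374.23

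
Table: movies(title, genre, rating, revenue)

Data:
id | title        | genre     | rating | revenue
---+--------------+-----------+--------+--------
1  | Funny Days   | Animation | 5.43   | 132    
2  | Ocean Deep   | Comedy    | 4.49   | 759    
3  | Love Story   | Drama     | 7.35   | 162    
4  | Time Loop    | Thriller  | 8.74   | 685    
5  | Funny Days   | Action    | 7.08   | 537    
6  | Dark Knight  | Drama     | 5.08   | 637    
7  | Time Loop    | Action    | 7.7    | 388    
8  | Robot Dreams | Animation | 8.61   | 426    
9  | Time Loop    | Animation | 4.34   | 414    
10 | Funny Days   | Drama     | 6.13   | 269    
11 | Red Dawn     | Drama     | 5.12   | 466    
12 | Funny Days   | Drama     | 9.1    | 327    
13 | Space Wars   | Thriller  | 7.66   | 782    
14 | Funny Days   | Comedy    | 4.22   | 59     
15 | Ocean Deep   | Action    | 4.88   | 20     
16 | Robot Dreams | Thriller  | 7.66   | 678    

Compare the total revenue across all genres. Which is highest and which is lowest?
SELECT genre, SUM(revenue)
FROM movies
GROUP BY genre
ORDER BY SUM(revenue)

All groups:
  Comedy: 818
  Action: 945
  Animation: 972
  Drama: 1861
  Thriller: 2145

Highest: Thriller (2145)
Lowest: Comedy (818)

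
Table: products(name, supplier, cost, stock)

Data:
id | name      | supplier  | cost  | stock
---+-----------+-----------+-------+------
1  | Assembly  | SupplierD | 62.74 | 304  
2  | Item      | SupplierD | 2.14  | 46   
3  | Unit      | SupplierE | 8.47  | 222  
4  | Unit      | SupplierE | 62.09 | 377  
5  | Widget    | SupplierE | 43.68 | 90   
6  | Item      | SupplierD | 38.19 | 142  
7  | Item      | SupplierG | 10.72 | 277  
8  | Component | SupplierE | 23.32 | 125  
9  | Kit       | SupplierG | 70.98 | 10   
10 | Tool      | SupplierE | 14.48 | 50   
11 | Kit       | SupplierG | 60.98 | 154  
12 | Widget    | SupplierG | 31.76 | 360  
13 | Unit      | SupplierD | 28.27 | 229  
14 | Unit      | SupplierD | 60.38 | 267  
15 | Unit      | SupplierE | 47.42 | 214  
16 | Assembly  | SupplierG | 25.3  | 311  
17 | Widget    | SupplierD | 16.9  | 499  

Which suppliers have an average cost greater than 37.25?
SELECT supplier, AVG(cost)
FROM products
GROUP BY supplier
HAVING AVG(cost) > 37.25

Result:
  SupplierG: avg=39.95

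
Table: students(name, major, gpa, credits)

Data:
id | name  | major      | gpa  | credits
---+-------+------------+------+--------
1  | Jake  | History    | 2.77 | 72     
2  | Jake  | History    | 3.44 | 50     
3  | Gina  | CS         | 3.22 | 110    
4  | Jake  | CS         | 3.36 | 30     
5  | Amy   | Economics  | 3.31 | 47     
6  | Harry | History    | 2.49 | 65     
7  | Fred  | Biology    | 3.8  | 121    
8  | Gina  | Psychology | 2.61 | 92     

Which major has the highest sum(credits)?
SELECT major, SUM(credits) as val
FROM students
GROUP BY major
ORDER BY val DESC
LIMIT 1

Result: History with sum(credits) = 187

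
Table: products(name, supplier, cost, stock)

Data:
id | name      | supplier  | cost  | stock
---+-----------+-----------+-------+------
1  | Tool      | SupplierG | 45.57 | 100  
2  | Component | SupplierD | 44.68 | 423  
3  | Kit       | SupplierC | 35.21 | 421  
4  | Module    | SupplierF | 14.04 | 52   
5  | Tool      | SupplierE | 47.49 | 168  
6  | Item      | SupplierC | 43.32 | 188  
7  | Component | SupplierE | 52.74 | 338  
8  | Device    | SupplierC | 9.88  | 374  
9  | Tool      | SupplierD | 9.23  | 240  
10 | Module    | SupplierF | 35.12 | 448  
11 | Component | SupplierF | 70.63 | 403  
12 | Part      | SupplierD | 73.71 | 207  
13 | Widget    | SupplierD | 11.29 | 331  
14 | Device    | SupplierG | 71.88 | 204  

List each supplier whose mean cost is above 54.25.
SELECT supplier, AVG(cost)
FROM products
GROUP BY supplier
HAVING AVG(cost) > 54.25

Result:
  SupplierG: avg=58.73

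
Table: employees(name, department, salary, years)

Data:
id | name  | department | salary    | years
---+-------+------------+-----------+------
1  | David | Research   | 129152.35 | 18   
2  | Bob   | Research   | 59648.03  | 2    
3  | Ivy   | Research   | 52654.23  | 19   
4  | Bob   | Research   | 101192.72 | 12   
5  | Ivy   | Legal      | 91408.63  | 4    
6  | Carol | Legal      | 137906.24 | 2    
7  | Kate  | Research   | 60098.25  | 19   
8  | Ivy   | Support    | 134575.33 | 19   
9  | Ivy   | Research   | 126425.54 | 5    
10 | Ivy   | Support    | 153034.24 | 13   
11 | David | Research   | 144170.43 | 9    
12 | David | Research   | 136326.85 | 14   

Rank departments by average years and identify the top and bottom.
SELECT department, AVG(years)
FROM employees
GROUP BY department
ORDER BY AVG(years)

All groups:
  Legal: 3.00
  Research: 12.25
  Support: 16.00

Highest: Support (16.00)
Lowest: Legal (3.00)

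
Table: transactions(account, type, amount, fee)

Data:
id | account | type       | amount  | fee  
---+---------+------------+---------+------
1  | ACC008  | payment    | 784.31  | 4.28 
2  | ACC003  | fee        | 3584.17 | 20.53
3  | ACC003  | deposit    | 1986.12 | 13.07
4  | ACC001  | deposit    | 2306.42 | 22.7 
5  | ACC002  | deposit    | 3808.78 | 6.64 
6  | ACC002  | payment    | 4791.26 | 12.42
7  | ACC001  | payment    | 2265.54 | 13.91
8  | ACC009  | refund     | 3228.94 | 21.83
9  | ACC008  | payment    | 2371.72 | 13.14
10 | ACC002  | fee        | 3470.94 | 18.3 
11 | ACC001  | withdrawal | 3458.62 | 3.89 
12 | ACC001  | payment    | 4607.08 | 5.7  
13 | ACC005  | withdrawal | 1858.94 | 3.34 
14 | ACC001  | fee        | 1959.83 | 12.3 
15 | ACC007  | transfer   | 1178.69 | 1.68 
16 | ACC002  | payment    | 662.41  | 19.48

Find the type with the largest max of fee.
SELECT type, MAX(fee) as val
FROM transactions
GROUP BY type
ORDER BY val DESC
LIMIT 1

Result: deposit with max(fee) = 22.70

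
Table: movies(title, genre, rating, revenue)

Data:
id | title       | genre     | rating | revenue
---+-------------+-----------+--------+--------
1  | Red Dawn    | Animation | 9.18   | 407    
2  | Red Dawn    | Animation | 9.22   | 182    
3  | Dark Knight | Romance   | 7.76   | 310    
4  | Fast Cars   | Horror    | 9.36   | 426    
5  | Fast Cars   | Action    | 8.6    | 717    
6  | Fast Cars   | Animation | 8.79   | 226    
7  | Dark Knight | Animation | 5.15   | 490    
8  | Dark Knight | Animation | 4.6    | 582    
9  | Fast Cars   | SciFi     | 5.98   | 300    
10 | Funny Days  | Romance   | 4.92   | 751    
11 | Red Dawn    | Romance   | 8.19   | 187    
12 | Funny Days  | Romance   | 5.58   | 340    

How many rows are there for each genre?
SELECT genre, COUNT(*) as count
FROM movies
GROUP BY genre

Result:
  Action: 1
  Animation: 5
  Horror: 1
  Romance: 4
  SciFi: 1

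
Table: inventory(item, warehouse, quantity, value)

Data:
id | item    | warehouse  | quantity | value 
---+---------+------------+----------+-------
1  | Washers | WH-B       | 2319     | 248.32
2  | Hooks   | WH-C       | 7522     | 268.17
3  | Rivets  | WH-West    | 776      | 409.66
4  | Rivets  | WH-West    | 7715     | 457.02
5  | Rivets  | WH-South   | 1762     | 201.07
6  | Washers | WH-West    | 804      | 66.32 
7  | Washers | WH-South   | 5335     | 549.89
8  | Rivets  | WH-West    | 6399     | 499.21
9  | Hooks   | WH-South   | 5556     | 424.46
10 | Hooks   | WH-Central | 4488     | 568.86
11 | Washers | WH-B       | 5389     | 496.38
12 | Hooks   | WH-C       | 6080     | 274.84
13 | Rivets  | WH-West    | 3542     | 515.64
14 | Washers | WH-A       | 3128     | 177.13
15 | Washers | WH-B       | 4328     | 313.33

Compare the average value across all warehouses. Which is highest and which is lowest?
SELECT warehouse, AVG(value)
FROM inventory
GROUP BY warehouse
ORDER BY AVG(value)

All groups:
  WH-A: 177.13
  WH-C: 271.51
  WH-B: 352.68
  WH-West: 389.57
  WH-South: 391.81
  WH-Central: 568.86

Highest: WH-Central (568.86)
Lowest: WH-A (177.13)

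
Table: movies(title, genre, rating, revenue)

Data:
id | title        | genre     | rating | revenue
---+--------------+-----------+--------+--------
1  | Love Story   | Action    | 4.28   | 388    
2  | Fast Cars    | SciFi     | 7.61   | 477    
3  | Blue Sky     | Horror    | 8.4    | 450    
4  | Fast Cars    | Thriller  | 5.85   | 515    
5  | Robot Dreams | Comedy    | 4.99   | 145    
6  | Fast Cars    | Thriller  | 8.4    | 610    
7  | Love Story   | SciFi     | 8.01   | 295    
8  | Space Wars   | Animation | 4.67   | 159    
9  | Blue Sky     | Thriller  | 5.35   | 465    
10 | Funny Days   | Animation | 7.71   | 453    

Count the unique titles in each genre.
SELECT genre, COUNT(DISTINCT title)
FROM movies
GROUP BY genre

Result:
  Action: 1 distinct
  Animation: 2 distinct
  Comedy: 1 distinct
  Horror: 1 distinct
  SciFi: 2 distinct
  Thriller: 2 distinct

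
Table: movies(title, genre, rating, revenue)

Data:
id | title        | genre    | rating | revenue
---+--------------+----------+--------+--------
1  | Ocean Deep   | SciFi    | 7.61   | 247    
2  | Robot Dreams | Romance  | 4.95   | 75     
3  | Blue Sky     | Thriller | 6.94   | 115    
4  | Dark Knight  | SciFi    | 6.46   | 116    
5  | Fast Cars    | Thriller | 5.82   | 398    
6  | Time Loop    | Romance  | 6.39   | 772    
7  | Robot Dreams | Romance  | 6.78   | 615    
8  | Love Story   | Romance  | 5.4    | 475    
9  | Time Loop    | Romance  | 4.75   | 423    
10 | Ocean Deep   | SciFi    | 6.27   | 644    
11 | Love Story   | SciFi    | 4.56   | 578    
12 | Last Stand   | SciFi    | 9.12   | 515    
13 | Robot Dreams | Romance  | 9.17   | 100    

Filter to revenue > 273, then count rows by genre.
SELECT genre, COUNT(*)
FROM movies
WHERE revenue > 273
GROUP BY genre

Note: WHERE filters rows before grouping.

Result:
  Romance: 4
  SciFi: 3
  Thriller: 1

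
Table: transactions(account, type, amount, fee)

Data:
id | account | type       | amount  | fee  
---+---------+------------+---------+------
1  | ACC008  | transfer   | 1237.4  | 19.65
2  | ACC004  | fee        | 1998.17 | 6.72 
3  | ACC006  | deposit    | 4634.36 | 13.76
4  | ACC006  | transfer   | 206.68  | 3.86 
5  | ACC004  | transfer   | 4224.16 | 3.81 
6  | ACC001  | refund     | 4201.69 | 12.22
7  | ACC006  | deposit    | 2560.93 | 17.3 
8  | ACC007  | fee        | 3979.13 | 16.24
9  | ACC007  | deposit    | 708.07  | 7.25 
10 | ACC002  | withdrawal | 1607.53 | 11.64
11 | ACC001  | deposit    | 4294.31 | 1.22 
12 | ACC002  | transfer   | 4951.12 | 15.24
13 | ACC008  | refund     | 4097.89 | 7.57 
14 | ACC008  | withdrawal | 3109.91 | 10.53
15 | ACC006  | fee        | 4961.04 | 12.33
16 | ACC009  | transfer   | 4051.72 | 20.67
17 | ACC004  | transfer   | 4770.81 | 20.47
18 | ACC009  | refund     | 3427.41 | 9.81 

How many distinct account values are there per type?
SELECT type, COUNT(DISTINCT account)
FROM transactions
GROUP BY type

Result:
  deposit: 3 distinct
  fee: 3 distinct
  refund: 3 distinct
  transfer: 5 distinct
  withdrawal: 2 distinct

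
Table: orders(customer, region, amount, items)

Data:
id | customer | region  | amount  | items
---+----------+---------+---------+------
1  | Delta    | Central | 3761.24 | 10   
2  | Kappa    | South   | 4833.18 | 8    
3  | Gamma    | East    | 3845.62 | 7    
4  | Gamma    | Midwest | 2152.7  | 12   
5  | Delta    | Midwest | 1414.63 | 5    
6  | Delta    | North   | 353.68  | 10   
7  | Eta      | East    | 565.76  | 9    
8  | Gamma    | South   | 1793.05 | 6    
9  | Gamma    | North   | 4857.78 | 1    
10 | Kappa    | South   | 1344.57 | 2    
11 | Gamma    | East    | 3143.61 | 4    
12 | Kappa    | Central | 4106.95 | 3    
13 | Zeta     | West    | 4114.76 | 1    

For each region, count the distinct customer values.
SELECT region, COUNT(DISTINCT customer)
FROM orders
GROUP BY region

Result:
  Central: 2 distinct
  East: 2 distinct
  Midwest: 2 distinct
  North: 2 distinct
  South: 2 distinct
  West: 1 distinct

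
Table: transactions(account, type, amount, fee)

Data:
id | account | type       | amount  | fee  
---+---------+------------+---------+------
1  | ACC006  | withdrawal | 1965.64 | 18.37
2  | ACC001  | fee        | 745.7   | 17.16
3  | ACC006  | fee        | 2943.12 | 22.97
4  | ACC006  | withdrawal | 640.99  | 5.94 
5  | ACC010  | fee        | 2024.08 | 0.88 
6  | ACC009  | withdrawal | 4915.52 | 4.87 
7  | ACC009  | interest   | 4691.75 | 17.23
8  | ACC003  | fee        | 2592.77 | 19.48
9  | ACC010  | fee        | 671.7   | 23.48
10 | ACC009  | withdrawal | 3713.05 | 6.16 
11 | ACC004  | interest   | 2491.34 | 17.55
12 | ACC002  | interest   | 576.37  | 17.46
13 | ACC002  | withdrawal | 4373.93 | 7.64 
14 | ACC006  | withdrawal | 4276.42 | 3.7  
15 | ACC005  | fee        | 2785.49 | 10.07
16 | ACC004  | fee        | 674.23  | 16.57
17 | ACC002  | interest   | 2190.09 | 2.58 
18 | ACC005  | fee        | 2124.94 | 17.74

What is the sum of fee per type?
SELECT type, SUM(fee) as result
FROM transactions
GROUP BY type

Result:
  fee: 128.35
  interest: 54.82
  withdrawal: 46.68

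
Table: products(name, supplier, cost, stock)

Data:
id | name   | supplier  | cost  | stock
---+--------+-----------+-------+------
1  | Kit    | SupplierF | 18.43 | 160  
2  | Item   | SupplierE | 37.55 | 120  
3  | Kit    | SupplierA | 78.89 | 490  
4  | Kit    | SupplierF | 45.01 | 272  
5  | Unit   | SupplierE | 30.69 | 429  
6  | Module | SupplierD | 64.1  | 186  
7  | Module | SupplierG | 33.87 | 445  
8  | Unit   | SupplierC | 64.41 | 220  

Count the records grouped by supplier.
SELECT supplier, COUNT(*) as count
FROM products
GROUP BY supplier

Result:
  SupplierA: 1
  SupplierC: 1
  SupplierD: 1
  SupplierE: 2
  SupplierF: 2
  SupplierG: 1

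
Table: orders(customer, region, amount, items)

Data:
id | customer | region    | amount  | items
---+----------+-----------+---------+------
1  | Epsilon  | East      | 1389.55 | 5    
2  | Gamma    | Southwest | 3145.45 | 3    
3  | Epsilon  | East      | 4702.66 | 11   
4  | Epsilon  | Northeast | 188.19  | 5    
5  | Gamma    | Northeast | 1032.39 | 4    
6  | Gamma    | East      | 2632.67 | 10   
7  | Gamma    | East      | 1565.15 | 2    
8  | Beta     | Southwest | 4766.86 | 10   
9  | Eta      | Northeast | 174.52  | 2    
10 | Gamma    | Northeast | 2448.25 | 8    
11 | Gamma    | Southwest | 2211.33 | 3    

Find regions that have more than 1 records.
SELECT region, COUNT(*) as cnt
FROM orders
GROUP BY region
HAVING COUNT(*) > 1

Result:
  East: 4
  Northeast: 4
  Southwest: 3

Note: HAVING filters groups after aggregation, WHERE filters rows before.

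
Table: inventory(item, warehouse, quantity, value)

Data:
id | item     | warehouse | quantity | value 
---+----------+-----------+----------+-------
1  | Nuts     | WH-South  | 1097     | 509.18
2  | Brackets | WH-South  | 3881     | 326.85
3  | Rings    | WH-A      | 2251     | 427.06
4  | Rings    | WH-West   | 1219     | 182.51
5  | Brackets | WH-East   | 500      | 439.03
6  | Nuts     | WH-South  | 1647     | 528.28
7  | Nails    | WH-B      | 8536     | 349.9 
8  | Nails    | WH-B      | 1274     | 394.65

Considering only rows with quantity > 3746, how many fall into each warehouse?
SELECT warehouse, COUNT(*)
FROM inventory
WHERE quantity > 3746
GROUP BY warehouse

Note: WHERE filters rows before grouping.

Result:
  WH-B: 1
  WH-South: 1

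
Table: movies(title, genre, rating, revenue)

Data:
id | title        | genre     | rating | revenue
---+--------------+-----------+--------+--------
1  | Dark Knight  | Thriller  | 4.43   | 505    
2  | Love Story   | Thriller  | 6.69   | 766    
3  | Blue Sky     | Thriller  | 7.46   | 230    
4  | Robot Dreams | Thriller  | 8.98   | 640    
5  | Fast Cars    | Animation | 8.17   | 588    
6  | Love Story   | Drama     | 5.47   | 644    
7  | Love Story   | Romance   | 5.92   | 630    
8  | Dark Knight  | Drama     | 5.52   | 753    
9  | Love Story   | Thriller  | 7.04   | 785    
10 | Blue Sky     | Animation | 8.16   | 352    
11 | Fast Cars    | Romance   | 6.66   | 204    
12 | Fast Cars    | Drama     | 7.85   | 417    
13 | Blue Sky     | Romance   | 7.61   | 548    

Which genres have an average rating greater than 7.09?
SELECT genre, AVG(rating)
FROM movies
GROUP BY genre
HAVING AVG(rating) > 7.09

Result:
  Animation: avg=8.17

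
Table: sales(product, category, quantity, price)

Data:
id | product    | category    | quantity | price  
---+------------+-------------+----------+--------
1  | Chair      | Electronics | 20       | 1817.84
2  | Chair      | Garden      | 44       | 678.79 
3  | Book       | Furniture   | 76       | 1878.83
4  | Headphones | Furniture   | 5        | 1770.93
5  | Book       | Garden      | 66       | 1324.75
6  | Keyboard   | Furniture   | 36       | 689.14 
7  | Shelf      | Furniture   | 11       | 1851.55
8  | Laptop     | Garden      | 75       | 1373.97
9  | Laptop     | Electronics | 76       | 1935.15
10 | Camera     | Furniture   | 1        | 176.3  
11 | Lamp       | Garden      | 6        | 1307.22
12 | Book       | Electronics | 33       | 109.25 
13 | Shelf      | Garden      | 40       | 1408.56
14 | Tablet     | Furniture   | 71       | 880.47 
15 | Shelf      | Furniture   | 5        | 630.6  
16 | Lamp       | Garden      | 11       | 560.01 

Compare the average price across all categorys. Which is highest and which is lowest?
SELECT category, AVG(price)
FROM sales
GROUP BY category
ORDER BY AVG(price)

All groups:
  Garden: 1108.88
  Furniture: 1125.40
  Electronics: 1287.41

Highest: Electronics (1287.41)
Lowest: Garden (1108.88)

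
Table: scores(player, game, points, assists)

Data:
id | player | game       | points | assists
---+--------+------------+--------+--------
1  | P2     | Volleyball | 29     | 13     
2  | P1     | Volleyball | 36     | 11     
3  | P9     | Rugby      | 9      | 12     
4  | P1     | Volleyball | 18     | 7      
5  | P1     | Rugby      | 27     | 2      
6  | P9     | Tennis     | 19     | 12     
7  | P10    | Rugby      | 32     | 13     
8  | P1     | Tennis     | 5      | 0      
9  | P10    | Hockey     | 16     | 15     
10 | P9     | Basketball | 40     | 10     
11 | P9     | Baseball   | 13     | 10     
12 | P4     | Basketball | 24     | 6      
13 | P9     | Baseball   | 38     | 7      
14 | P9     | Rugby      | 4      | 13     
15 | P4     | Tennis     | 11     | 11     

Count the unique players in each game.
SELECT game, COUNT(DISTINCT player)
FROM scores
GROUP BY game

Result:
  Baseball: 1 distinct
  Basketball: 2 distinct
  Hockey: 1 distinct
  Rugby: 3 distinct
  Tennis: 3 distinct
  Volleyball: 2 distinct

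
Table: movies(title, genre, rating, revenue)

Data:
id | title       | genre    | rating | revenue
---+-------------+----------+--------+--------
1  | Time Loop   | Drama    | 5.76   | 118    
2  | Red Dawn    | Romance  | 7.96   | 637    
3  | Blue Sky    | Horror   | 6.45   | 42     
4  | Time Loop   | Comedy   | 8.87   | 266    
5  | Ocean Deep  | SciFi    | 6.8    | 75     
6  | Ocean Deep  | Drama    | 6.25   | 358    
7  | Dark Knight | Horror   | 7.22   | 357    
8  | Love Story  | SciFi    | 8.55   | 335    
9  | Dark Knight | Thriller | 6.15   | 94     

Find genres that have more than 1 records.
SELECT genre, COUNT(*) as cnt
FROM movies
GROUP BY genre
HAVING COUNT(*) > 1

Result:
  Drama: 2
  Horror: 2
  SciFi: 2

Note: HAVING filters groups after aggregation, WHERE filters rows before.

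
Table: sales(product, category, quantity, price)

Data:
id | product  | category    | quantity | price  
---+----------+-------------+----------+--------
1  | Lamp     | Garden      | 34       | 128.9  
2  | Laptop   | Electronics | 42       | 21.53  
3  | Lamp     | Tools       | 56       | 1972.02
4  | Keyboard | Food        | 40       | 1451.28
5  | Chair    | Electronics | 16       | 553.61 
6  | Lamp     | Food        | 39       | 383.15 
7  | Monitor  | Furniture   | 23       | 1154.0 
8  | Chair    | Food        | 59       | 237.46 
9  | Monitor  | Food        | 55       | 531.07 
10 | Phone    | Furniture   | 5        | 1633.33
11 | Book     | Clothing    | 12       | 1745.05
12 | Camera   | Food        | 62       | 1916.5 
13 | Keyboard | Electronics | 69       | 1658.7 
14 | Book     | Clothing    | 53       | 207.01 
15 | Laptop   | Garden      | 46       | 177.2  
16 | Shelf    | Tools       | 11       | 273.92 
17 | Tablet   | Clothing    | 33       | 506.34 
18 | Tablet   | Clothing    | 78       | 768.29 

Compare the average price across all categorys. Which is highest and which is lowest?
SELECT category, AVG(price)
FROM sales
GROUP BY category
ORDER BY AVG(price)

All groups:
  Garden: 153.05
  Electronics: 744.61
  Clothing: 806.67
  Food: 903.89
  Tools: 1122.97
  Furniture: 1393.67

Highest: Furniture (1393.67)
Lowest: Garden (153.05)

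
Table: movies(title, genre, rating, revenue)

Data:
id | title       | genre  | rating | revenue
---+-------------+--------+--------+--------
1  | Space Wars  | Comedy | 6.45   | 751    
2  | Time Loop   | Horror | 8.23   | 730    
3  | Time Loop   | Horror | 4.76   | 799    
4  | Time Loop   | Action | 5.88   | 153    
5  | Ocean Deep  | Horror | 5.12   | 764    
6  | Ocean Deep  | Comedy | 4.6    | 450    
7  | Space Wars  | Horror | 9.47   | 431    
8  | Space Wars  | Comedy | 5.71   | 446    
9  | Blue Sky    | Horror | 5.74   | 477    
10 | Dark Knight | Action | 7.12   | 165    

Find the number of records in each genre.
SELECT genre, COUNT(*) as count
FROM movies
GROUP BY genre

Result:
  Action: 2
  Comedy: 3
  Horror: 5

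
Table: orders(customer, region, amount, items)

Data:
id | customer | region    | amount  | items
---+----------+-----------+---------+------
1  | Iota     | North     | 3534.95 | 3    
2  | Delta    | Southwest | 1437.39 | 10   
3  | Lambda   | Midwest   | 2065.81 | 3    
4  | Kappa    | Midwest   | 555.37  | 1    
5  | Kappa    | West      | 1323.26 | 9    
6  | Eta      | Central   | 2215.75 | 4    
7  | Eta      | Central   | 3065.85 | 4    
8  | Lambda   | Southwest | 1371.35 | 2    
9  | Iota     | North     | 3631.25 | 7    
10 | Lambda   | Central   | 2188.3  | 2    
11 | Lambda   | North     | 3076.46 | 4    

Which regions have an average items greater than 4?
SELECT region, AVG(items)
FROM orders
GROUP BY region
HAVING AVG(items) > 4

Result:
  North: avg=4.67
  Southwest: avg=6.00
  West: avg=9.00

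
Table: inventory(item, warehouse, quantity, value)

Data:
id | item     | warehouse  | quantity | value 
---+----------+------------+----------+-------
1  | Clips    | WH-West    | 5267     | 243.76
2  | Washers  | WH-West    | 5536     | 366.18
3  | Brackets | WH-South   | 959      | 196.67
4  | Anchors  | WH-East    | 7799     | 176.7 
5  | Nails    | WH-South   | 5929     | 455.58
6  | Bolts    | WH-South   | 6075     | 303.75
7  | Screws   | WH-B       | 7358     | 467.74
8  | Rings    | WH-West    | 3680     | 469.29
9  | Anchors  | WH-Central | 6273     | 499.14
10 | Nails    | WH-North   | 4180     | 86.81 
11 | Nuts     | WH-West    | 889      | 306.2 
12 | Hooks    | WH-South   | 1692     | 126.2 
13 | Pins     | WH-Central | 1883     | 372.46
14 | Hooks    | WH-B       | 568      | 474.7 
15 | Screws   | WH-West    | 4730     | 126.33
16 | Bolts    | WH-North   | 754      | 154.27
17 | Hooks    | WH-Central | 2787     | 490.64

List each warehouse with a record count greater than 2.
SELECT warehouse, COUNT(*) as cnt
FROM inventory
GROUP BY warehouse
HAVING COUNT(*) > 2

Result:
  WH-Central: 3
  WH-South: 4
  WH-West: 5

Note: HAVING filters groups after aggregation, WHERE filters rows before.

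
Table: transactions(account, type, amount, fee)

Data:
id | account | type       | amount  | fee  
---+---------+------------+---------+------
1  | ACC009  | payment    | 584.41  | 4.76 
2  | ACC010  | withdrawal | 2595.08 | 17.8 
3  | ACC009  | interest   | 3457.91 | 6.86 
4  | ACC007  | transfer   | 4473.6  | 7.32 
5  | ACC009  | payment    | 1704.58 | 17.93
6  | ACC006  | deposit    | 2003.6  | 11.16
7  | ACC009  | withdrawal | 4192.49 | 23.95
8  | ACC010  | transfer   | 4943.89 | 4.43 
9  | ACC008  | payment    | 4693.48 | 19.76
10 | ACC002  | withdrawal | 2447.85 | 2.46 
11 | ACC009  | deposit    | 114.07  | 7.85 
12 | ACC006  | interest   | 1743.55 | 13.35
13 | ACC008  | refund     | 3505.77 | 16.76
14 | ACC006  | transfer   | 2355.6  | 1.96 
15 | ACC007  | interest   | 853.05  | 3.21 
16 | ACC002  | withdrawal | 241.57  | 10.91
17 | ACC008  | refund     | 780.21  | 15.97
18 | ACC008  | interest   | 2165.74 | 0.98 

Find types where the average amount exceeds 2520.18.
SELECT type, AVG(amount)
FROM transactions
GROUP BY type
HAVING AVG(amount) > 2520.18

Result:
  transfer: avg=3924.36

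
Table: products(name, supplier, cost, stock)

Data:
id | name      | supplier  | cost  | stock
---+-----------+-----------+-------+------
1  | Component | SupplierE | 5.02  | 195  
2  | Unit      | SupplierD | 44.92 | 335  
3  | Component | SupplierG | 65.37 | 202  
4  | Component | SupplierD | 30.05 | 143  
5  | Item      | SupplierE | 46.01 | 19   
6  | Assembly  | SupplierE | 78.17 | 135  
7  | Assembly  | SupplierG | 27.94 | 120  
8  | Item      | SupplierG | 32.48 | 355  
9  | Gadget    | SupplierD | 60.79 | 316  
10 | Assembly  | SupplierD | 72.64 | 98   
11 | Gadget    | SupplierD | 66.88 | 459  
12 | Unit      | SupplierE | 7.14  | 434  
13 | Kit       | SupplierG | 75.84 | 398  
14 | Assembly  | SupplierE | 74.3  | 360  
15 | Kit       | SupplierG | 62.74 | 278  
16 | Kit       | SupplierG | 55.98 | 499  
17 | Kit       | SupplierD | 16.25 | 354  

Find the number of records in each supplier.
SELECT supplier, COUNT(*) as count
FROM products
GROUP BY supplier

Result:
  SupplierD: 6
  SupplierE: 5
  SupplierG: 6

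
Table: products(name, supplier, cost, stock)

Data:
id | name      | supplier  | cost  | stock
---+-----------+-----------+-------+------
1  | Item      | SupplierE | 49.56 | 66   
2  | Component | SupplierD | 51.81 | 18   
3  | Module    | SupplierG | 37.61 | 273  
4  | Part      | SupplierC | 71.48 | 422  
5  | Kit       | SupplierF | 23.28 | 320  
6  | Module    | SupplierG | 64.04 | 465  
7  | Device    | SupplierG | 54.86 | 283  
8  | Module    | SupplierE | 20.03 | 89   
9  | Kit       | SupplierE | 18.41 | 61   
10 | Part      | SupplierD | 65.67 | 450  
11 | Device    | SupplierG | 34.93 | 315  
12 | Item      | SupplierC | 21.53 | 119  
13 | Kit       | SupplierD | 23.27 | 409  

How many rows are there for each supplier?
SELECT supplier, COUNT(*) as count
FROM products
GROUP BY supplier

Result:
  SupplierC: 2
  SupplierD: 3
  SupplierE: 3
  SupplierF: 1
  SupplierG: 4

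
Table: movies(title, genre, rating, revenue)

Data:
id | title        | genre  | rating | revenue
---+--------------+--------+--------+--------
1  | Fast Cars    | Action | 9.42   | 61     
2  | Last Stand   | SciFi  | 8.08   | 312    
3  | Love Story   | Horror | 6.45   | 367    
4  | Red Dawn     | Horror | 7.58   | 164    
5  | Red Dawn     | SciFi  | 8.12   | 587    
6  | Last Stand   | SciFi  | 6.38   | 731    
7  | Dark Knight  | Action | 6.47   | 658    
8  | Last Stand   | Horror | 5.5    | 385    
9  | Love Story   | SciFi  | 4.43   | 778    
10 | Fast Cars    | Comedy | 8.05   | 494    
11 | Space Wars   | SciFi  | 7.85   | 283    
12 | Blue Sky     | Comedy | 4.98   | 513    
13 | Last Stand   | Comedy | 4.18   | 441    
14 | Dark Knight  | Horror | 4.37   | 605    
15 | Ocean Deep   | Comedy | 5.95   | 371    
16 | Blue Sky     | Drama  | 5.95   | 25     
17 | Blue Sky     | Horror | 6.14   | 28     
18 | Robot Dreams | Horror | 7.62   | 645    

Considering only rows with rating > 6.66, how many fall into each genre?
SELECT genre, COUNT(*)
FROM movies
WHERE rating > 6.66
GROUP BY genre

Note: WHERE filters rows before grouping.

Result:
  Action: 1
  Comedy: 1
  Horror: 2
  SciFi: 3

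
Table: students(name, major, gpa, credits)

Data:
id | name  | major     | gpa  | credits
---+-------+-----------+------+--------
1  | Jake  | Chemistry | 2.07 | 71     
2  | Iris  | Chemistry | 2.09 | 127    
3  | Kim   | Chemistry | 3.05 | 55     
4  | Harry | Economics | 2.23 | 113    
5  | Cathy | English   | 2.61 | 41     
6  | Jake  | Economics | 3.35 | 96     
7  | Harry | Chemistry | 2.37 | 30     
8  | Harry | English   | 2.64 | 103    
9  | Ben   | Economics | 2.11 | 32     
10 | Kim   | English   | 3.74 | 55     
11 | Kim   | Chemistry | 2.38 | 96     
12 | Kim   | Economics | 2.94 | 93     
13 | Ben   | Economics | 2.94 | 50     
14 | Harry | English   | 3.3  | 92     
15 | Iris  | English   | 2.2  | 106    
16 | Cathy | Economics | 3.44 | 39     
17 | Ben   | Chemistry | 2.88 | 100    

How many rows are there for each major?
SELECT major, COUNT(*) as count
FROM students
GROUP BY major

Result:
  Chemistry: 6
  Economics: 6
  English: 5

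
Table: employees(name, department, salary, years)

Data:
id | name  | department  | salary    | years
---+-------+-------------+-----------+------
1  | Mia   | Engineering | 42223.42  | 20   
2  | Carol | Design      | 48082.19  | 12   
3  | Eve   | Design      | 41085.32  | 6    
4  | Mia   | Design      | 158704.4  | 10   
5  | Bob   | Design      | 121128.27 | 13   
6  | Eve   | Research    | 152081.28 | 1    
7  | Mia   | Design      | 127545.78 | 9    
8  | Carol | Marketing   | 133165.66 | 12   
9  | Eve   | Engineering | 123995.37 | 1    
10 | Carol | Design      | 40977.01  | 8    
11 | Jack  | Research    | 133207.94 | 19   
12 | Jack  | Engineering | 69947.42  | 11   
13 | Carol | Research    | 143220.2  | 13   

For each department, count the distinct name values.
SELECT department, COUNT(DISTINCT name)
FROM employees
GROUP BY department

Result:
  Design: 4 distinct
  Engineering: 3 distinct
  Marketing: 1 distinct
  Research: 3 distinct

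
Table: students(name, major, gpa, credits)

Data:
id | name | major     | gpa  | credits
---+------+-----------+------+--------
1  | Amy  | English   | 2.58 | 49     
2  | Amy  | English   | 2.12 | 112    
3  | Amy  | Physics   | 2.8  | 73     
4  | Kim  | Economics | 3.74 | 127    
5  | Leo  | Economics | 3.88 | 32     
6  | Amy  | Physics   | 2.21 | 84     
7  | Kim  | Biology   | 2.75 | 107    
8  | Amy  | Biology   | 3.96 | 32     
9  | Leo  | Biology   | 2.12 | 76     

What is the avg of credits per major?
SELECT major, AVG(credits) as result
FROM students
GROUP BY major

Result:
  Biology: 71.67
  Economics: 79.50
  English: 80.50
  Physics: 78.50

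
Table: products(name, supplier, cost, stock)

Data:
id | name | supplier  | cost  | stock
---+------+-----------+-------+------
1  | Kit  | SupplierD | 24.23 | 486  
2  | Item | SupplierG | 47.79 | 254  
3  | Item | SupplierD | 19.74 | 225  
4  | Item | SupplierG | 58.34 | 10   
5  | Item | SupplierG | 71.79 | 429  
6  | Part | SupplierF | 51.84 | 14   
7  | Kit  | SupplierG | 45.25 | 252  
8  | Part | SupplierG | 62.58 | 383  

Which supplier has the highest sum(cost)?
SELECT supplier, SUM(cost) as val
FROM products
GROUP BY supplier
ORDER BY val DESC
LIMIT 1

Result: SupplierG with sum(cost) = 285.75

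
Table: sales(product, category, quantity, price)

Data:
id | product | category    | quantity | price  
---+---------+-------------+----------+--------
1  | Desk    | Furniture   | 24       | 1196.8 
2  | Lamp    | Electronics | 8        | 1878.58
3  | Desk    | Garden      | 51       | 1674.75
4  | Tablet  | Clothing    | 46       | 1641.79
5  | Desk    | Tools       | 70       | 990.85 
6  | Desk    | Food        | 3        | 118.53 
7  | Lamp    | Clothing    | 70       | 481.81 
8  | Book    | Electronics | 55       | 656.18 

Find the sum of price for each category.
SELECT category, SUM(price) as result
FROM sales
GROUP BY category

Result:
  Clothing: 2123.60
  Electronics: 2534.76
  Food: 118.53
  Furniture: 1196.80
  Garden: 1674.75
  Tools: 990.85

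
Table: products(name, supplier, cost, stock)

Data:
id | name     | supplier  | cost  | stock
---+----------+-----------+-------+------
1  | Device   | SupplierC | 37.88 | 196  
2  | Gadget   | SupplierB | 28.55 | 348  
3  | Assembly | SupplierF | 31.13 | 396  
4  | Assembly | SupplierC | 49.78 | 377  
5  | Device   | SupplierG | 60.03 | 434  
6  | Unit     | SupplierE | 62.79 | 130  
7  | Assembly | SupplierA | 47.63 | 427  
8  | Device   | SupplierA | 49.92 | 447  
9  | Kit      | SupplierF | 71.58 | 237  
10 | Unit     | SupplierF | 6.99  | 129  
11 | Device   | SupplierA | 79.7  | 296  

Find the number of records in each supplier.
SELECT supplier, COUNT(*) as count
FROM products
GROUP BY supplier

Result:
  SupplierA: 3
  SupplierB: 1
  SupplierC: 2
  SupplierE: 1
  SupplierF: 3
  SupplierG: 1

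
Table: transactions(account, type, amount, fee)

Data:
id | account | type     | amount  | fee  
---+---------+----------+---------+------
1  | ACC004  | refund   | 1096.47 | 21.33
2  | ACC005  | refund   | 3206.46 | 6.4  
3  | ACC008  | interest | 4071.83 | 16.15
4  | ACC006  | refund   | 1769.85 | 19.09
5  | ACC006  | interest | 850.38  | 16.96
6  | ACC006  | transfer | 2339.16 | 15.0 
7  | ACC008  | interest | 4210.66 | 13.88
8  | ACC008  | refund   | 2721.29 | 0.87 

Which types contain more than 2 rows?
SELECT type, COUNT(*) as cnt
FROM transactions
GROUP BY type
HAVING COUNT(*) > 2

Result:
  interest: 3
  refund: 4

Note: HAVING filters groups after aggregation, WHERE filters rows before.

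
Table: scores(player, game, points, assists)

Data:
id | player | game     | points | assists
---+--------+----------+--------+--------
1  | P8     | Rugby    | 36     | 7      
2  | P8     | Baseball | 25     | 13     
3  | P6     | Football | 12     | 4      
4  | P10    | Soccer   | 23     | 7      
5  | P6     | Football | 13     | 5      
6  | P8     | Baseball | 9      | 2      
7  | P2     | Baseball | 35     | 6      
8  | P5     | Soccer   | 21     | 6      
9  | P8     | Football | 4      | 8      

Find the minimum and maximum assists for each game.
SELECT game, MIN(assists), MAX(assists)
FROM scores
GROUP BY game

Result:
  Baseball: min=2, max=13
  Football: min=4, max=8
  Rugby: min=7, max=7
  Soccer: min=6, max=7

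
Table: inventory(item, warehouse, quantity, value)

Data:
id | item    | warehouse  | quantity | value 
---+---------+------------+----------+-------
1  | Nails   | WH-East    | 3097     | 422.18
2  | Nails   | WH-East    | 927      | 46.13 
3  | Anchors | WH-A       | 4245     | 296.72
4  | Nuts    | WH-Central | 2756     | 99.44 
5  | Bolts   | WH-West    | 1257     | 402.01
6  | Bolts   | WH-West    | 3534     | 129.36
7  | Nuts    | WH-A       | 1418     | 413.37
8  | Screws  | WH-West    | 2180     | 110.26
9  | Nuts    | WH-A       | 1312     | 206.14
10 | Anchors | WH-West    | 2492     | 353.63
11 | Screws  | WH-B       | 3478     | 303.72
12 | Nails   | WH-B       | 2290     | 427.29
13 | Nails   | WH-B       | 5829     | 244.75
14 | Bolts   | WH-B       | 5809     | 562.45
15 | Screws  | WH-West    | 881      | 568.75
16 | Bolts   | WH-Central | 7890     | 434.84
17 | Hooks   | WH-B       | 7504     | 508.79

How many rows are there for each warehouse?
SELECT warehouse, COUNT(*) as count
FROM inventory
GROUP BY warehouse

Result:
  WH-A: 3
  WH-B: 5
  WH-Central: 2
  WH-East: 2
  WH-West: 5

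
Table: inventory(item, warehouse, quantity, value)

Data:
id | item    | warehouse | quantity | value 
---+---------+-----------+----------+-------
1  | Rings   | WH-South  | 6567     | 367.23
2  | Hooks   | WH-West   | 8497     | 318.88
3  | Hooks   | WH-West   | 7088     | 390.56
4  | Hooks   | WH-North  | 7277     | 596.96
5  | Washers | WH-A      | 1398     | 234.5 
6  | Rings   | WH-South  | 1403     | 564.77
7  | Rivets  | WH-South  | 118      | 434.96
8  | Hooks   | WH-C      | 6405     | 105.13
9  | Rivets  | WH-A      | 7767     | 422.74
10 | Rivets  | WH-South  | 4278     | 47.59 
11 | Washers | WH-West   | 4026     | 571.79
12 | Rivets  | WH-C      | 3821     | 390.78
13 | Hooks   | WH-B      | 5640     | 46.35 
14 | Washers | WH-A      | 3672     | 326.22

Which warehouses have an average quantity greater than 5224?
SELECT warehouse, AVG(quantity)
FROM inventory
GROUP BY warehouse
HAVING AVG(quantity) > 5224

Result:
  WH-B: avg=5640.00
  WH-North: avg=7277.00
  WH-West: avg=6537.00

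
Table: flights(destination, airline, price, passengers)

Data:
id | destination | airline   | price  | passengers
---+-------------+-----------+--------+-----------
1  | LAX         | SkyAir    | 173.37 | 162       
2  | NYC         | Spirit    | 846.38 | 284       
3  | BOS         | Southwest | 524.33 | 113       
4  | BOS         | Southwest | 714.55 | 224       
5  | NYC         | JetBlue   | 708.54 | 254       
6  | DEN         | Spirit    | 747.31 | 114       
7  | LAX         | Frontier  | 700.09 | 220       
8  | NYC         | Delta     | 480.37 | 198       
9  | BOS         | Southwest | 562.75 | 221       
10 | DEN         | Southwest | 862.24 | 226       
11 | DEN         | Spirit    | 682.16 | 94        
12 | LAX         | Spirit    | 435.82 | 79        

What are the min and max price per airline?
SELECT airline, MIN(price), MAX(price)
FROM flights
GROUP BY airline

Result:
  Delta: min=480.37, max=480.37
  Frontier: min=700.09, max=700.09
  JetBlue: min=708.54, max=708.54
  SkyAir: min=173.37, max=173.37
  Southwest: min=524.33, max=862.24
  Spirit: min=435.82, max=846.38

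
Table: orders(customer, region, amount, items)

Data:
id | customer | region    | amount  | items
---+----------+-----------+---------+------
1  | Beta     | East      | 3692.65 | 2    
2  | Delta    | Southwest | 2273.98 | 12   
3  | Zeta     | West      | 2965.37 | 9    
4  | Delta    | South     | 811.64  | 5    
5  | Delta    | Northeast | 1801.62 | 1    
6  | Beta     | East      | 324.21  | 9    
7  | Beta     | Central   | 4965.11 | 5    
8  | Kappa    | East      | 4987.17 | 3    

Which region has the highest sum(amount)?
SELECT region, SUM(amount) as val
FROM orders
GROUP BY region
ORDER BY val DESC
LIMIT 1

Result: East with sum(amount) = 9004.03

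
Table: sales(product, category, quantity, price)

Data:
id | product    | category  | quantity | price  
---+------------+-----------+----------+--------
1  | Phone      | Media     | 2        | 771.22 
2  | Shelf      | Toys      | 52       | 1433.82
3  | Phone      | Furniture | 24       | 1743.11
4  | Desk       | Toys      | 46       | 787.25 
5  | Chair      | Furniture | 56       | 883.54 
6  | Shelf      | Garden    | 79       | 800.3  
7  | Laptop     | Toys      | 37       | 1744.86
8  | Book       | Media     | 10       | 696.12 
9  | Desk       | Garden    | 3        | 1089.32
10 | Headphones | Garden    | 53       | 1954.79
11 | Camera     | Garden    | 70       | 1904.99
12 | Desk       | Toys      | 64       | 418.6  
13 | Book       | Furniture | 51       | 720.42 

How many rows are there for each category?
SELECT category, COUNT(*) as count
FROM sales
GROUP BY category

Result:
  Furniture: 3
  Garden: 4
  Media: 2
  Toys: 4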